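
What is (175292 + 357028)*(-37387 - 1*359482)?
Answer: -211261306080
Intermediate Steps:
(175292 + 357028)*(-37387 - 1*359482) = 532320*(-37387 - 359482) = 532320*(-396869) = -211261306080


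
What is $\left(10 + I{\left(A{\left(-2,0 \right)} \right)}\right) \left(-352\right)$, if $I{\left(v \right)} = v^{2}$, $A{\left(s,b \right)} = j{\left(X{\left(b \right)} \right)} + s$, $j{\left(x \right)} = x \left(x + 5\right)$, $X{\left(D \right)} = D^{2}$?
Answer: $-4928$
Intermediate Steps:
$j{\left(x \right)} = x \left(5 + x\right)$
$A{\left(s,b \right)} = s + b^{2} \left(5 + b^{2}\right)$ ($A{\left(s,b \right)} = b^{2} \left(5 + b^{2}\right) + s = s + b^{2} \left(5 + b^{2}\right)$)
$\left(10 + I{\left(A{\left(-2,0 \right)} \right)}\right) \left(-352\right) = \left(10 + \left(-2 + 0^{2} \left(5 + 0^{2}\right)\right)^{2}\right) \left(-352\right) = \left(10 + \left(-2 + 0 \left(5 + 0\right)\right)^{2}\right) \left(-352\right) = \left(10 + \left(-2 + 0 \cdot 5\right)^{2}\right) \left(-352\right) = \left(10 + \left(-2 + 0\right)^{2}\right) \left(-352\right) = \left(10 + \left(-2\right)^{2}\right) \left(-352\right) = \left(10 + 4\right) \left(-352\right) = 14 \left(-352\right) = -4928$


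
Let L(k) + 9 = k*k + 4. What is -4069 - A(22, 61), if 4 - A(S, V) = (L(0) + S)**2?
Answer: -3784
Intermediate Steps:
L(k) = -5 + k**2 (L(k) = -9 + (k*k + 4) = -9 + (k**2 + 4) = -9 + (4 + k**2) = -5 + k**2)
A(S, V) = 4 - (-5 + S)**2 (A(S, V) = 4 - ((-5 + 0**2) + S)**2 = 4 - ((-5 + 0) + S)**2 = 4 - (-5 + S)**2)
-4069 - A(22, 61) = -4069 - (4 - (-5 + 22)**2) = -4069 - (4 - 1*17**2) = -4069 - (4 - 1*289) = -4069 - (4 - 289) = -4069 - 1*(-285) = -4069 + 285 = -3784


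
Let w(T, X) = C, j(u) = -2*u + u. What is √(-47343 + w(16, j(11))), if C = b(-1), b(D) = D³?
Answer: 4*I*√2959 ≈ 217.59*I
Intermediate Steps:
C = -1 (C = (-1)³ = -1)
j(u) = -u
w(T, X) = -1
√(-47343 + w(16, j(11))) = √(-47343 - 1) = √(-47344) = 4*I*√2959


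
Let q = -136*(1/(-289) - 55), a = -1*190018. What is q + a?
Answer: -3103138/17 ≈ -1.8254e+5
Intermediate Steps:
a = -190018
q = 127168/17 (q = -136*(-1/289 - 55) = -136*(-15896/289) = 127168/17 ≈ 7480.5)
q + a = 127168/17 - 190018 = -3103138/17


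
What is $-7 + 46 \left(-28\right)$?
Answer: $-1295$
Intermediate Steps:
$-7 + 46 \left(-28\right) = -7 - 1288 = -1295$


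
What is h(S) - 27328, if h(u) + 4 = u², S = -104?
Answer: -16516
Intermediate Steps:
h(u) = -4 + u²
h(S) - 27328 = (-4 + (-104)²) - 27328 = (-4 + 10816) - 27328 = 10812 - 27328 = -16516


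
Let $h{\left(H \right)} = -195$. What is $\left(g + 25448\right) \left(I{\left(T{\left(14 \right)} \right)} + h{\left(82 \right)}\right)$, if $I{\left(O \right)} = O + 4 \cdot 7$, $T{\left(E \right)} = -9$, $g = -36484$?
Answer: $1942336$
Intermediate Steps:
$I{\left(O \right)} = 28 + O$ ($I{\left(O \right)} = O + 28 = 28 + O$)
$\left(g + 25448\right) \left(I{\left(T{\left(14 \right)} \right)} + h{\left(82 \right)}\right) = \left(-36484 + 25448\right) \left(\left(28 - 9\right) - 195\right) = - 11036 \left(19 - 195\right) = \left(-11036\right) \left(-176\right) = 1942336$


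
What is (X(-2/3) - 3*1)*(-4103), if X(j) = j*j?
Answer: 94369/9 ≈ 10485.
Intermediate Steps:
X(j) = j**2
(X(-2/3) - 3*1)*(-4103) = ((-2/3)**2 - 3*1)*(-4103) = ((-2*1/3)**2 - 3)*(-4103) = ((-2/3)**2 - 3)*(-4103) = (4/9 - 3)*(-4103) = -23/9*(-4103) = 94369/9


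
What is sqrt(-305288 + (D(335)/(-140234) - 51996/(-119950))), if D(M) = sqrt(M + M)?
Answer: sqrt(-863806097886862914318488 - 20176871425850*sqrt(670))/1682106830 ≈ 552.53*I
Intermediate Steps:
D(M) = sqrt(2)*sqrt(M) (D(M) = sqrt(2*M) = sqrt(2)*sqrt(M))
sqrt(-305288 + (D(335)/(-140234) - 51996/(-119950))) = sqrt(-305288 + ((sqrt(2)*sqrt(335))/(-140234) - 51996/(-119950))) = sqrt(-305288 + (sqrt(670)*(-1/140234) - 51996*(-1/119950))) = sqrt(-305288 + (-sqrt(670)/140234 + 25998/59975)) = sqrt(-305288 + (25998/59975 - sqrt(670)/140234)) = sqrt(-18309621802/59975 - sqrt(670)/140234)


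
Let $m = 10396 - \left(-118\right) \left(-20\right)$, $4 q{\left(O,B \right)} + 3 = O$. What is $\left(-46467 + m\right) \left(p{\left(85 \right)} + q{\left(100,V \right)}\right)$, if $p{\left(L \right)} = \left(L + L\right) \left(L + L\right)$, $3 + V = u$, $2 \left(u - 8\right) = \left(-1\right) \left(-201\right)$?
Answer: $- \frac{4446351407}{4} \approx -1.1116 \cdot 10^{9}$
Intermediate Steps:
$u = \frac{217}{2}$ ($u = 8 + \frac{\left(-1\right) \left(-201\right)}{2} = 8 + \frac{1}{2} \cdot 201 = 8 + \frac{201}{2} = \frac{217}{2} \approx 108.5$)
$V = \frac{211}{2}$ ($V = -3 + \frac{217}{2} = \frac{211}{2} \approx 105.5$)
$q{\left(O,B \right)} = - \frac{3}{4} + \frac{O}{4}$
$m = 8036$ ($m = 10396 - 2360 = 8036$)
$p{\left(L \right)} = 4 L^{2}$ ($p{\left(L \right)} = 2 L 2 L = 4 L^{2}$)
$\left(-46467 + m\right) \left(p{\left(85 \right)} + q{\left(100,V \right)}\right) = \left(-46467 + 8036\right) \left(4 \cdot 85^{2} + \left(- \frac{3}{4} + \frac{1}{4} \cdot 100\right)\right) = - 38431 \left(4 \cdot 7225 + \left(- \frac{3}{4} + 25\right)\right) = - 38431 \left(28900 + \frac{97}{4}\right) = \left(-38431\right) \frac{115697}{4} = - \frac{4446351407}{4}$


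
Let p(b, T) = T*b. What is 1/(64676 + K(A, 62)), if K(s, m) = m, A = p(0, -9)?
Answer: 1/64738 ≈ 1.5447e-5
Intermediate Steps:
A = 0 (A = -9*0 = 0)
1/(64676 + K(A, 62)) = 1/(64676 + 62) = 1/64738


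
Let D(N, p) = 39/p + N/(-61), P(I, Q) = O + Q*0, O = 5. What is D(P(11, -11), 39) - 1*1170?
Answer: -71314/61 ≈ -1169.1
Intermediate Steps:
P(I, Q) = 5 (P(I, Q) = 5 + Q*0 = 5 + 0 = 5)
D(N, p) = 39/p - N/61 (D(N, p) = 39/p + N*(-1/61) = 39/p - N/61)
D(P(11, -11), 39) - 1*1170 = (39/39 - 1/61*5) - 1*1170 = (39*(1/39) - 5/61) - 1170 = (1 - 5/61) - 1170 = 56/61 - 1170 = -71314/61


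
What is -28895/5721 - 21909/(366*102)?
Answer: -44594427/7910236 ≈ -5.6376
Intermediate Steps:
-28895/5721 - 21909/(366*102) = -28895*1/5721 - 21909/37332 = -28895/5721 - 21909*1/37332 = -28895/5721 - 7303/12444 = -44594427/7910236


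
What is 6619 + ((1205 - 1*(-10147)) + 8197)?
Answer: 26168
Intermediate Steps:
6619 + ((1205 - 1*(-10147)) + 8197) = 6619 + ((1205 + 10147) + 8197) = 6619 + (11352 + 8197) = 6619 + 19549 = 26168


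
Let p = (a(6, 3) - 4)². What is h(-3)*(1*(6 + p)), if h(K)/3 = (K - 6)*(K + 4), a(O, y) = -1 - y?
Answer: -1890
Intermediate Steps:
h(K) = 3*(-6 + K)*(4 + K) (h(K) = 3*((K - 6)*(K + 4)) = 3*((-6 + K)*(4 + K)) = 3*(-6 + K)*(4 + K))
p = 64 (p = ((-1 - 1*3) - 4)² = ((-1 - 3) - 4)² = (-4 - 4)² = (-8)² = 64)
h(-3)*(1*(6 + p)) = (-72 - 6*(-3) + 3*(-3)²)*(1*(6 + 64)) = (-72 + 18 + 3*9)*(1*70) = (-72 + 18 + 27)*70 = -27*70 = -1890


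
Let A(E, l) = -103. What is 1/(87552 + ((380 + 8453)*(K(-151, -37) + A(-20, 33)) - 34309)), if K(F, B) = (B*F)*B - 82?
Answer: -1/1827529789 ≈ -5.4719e-10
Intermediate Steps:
K(F, B) = -82 + F*B² (K(F, B) = F*B² - 82 = -82 + F*B²)
1/(87552 + ((380 + 8453)*(K(-151, -37) + A(-20, 33)) - 34309)) = 1/(87552 + ((380 + 8453)*((-82 - 151*(-37)²) - 103) - 34309)) = 1/(87552 + (8833*((-82 - 151*1369) - 103) - 34309)) = 1/(87552 + (8833*((-82 - 206719) - 103) - 34309)) = 1/(87552 + (8833*(-206801 - 103) - 34309)) = 1/(87552 + (8833*(-206904) - 34309)) = 1/(87552 + (-1827583032 - 34309)) = 1/(87552 - 1827617341) = 1/(-1827529789) = -1/1827529789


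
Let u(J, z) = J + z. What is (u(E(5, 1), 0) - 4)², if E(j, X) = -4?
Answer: 64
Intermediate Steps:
(u(E(5, 1), 0) - 4)² = ((-4 + 0) - 4)² = (-4 - 4)² = (-8)² = 64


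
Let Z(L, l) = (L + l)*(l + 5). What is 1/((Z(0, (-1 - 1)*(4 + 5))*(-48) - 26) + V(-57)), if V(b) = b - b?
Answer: -1/11258 ≈ -8.8826e-5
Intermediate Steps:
Z(L, l) = (5 + l)*(L + l) (Z(L, l) = (L + l)*(5 + l) = (5 + l)*(L + l))
V(b) = 0
1/((Z(0, (-1 - 1)*(4 + 5))*(-48) - 26) + V(-57)) = 1/(((((-1 - 1)*(4 + 5))² + 5*0 + 5*((-1 - 1)*(4 + 5)) + 0*((-1 - 1)*(4 + 5)))*(-48) - 26) + 0) = 1/((((-2*9)² + 0 + 5*(-2*9) + 0*(-2*9))*(-48) - 26) + 0) = 1/((((-18)² + 0 + 5*(-18) + 0*(-18))*(-48) - 26) + 0) = 1/(((324 + 0 - 90 + 0)*(-48) - 26) + 0) = 1/((234*(-48) - 26) + 0) = 1/((-11232 - 26) + 0) = 1/(-11258 + 0) = 1/(-11258) = -1/11258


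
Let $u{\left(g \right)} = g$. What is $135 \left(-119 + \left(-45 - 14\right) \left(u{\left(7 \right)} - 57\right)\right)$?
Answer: $382185$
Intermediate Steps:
$135 \left(-119 + \left(-45 - 14\right) \left(u{\left(7 \right)} - 57\right)\right) = 135 \left(-119 + \left(-45 - 14\right) \left(7 - 57\right)\right) = 135 \left(-119 - -2950\right) = 135 \left(-119 + 2950\right) = 135 \cdot 2831 = 382185$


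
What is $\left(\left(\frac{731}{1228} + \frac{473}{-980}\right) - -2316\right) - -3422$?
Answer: $\frac{431592141}{75215} \approx 5738.1$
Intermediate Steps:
$\left(\left(\frac{731}{1228} + \frac{473}{-980}\right) - -2316\right) - -3422 = \left(\left(731 \cdot \frac{1}{1228} + 473 \left(- \frac{1}{980}\right)\right) + 2316\right) + 3422 = \left(\left(\frac{731}{1228} - \frac{473}{980}\right) + 2316\right) + 3422 = \left(\frac{8471}{75215} + 2316\right) + 3422 = \frac{174206411}{75215} + 3422 = \frac{431592141}{75215}$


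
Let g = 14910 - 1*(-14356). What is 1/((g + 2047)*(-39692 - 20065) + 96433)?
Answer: -1/1871074508 ≈ -5.3445e-10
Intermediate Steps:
g = 29266 (g = 14910 + 14356 = 29266)
1/((g + 2047)*(-39692 - 20065) + 96433) = 1/((29266 + 2047)*(-39692 - 20065) + 96433) = 1/(31313*(-59757) + 96433) = 1/(-1871170941 + 96433) = 1/(-1871074508) = -1/1871074508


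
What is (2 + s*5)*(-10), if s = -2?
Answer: 80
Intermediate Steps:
(2 + s*5)*(-10) = (2 - 2*5)*(-10) = (2 - 10)*(-10) = -8*(-10) = 80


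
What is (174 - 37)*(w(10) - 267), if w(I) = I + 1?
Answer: -35072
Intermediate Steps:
w(I) = 1 + I
(174 - 37)*(w(10) - 267) = (174 - 37)*((1 + 10) - 267) = 137*(11 - 267) = 137*(-256) = -35072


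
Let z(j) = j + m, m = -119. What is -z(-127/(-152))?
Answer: 17961/152 ≈ 118.16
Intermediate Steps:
z(j) = -119 + j (z(j) = j - 119 = -119 + j)
-z(-127/(-152)) = -(-119 - 127/(-152)) = -(-119 - 127*(-1/152)) = -(-119 + 127/152) = -1*(-17961/152) = 17961/152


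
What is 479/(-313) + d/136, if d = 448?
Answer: 9385/5321 ≈ 1.7638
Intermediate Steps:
479/(-313) + d/136 = 479/(-313) + 448/136 = 479*(-1/313) + 448*(1/136) = -479/313 + 56/17 = 9385/5321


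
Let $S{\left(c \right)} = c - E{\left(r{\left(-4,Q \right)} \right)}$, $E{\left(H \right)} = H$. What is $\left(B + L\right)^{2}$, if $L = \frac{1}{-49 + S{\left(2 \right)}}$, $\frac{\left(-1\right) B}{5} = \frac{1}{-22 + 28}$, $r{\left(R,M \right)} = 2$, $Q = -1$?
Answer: $\frac{63001}{86436} \approx 0.72887$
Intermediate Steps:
$S{\left(c \right)} = -2 + c$ ($S{\left(c \right)} = c - 2 = -2 + c$)
$B = - \frac{5}{6}$ ($B = - \frac{5}{-22 + 28} = - \frac{5}{6} \approx -0.83333$)
$L = - \frac{1}{49}$ ($L = \frac{1}{-49 + \left(-2 + 2\right)} = \frac{1}{-49 + 0} = \frac{1}{-49} = - \frac{1}{49} \approx -0.020408$)
$\left(B + L\right)^{2} = \left(- \frac{5}{6} - \frac{1}{49}\right)^{2} = \left(- \frac{251}{294}\right)^{2} = \frac{63001}{86436}$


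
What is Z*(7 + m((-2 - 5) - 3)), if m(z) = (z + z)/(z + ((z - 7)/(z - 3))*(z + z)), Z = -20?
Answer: -7100/47 ≈ -151.06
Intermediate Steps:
m(z) = 2*z/(z + 2*z*(-7 + z)/(-3 + z)) (m(z) = (2*z)/(z + ((-7 + z)/(-3 + z))*(2*z)) = (2*z)/(z + 2*z*(-7 + z)/(-3 + z)) = 2*z/(z + 2*z*(-7 + z)/(-3 + z)))
Z*(7 + m((-2 - 5) - 3)) = -20*(7 + 2*(-3 + ((-2 - 5) - 3))/(-17 + 3*((-2 - 5) - 3))) = -20*(7 + 2*(-3 + (-7 - 3))/(-17 + 3*(-7 - 3))) = -20*(7 + 2*(-3 - 10)/(-17 + 3*(-10))) = -20*(7 + 2*(-13)/(-17 - 30)) = -20*(7 + 2*(-13)/(-47)) = -20*(7 + 2*(-1/47)*(-13)) = -20*(7 + 26/47) = -20*355/47 = -7100/47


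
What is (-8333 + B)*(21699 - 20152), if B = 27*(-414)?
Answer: -30183517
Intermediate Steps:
B = -11178
(-8333 + B)*(21699 - 20152) = (-8333 - 11178)*(21699 - 20152) = -19511*1547 = -30183517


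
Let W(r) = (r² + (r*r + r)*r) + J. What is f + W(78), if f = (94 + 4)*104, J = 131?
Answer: 497043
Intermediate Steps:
f = 10192 (f = 98*104 = 10192)
W(r) = 131 + r² + r*(r + r²) (W(r) = (r² + (r*r + r)*r) + 131 = (r² + (r² + r)*r) + 131 = (r² + (r + r²)*r) + 131 = (r² + r*(r + r²)) + 131 = 131 + r² + r*(r + r²))
f + W(78) = 10192 + (131 + 78³ + 2*78²) = 10192 + (131 + 474552 + 2*6084) = 10192 + (131 + 474552 + 12168) = 10192 + 486851 = 497043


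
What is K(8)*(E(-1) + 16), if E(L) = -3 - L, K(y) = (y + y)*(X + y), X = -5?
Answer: 672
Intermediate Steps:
K(y) = 2*y*(-5 + y) (K(y) = (y + y)*(-5 + y) = (2*y)*(-5 + y) = 2*y*(-5 + y))
K(8)*(E(-1) + 16) = (2*8*(-5 + 8))*((-3 - 1*(-1)) + 16) = (2*8*3)*((-3 + 1) + 16) = 48*(-2 + 16) = 48*14 = 672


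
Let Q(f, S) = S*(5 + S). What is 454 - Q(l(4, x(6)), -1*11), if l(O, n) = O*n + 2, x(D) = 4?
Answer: 388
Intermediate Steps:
l(O, n) = 2 + O*n
454 - Q(l(4, x(6)), -1*11) = 454 - (-1*11)*(5 - 1*11) = 454 - (-11)*(5 - 11) = 454 - (-11)*(-6) = 454 - 1*66 = 454 - 66 = 388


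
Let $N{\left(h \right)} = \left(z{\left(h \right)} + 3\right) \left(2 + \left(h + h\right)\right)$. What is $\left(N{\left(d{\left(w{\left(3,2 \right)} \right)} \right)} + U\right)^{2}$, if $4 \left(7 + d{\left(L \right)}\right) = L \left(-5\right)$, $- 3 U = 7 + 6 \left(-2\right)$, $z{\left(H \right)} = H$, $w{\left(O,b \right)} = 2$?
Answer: $\frac{452929}{36} \approx 12581.0$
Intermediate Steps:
$U = \frac{5}{3}$ ($U = - \frac{7 + 6 \left(-2\right)}{3} = - \frac{7 - 12}{3} = \left(- \frac{1}{3}\right) \left(-5\right) = \frac{5}{3} \approx 1.6667$)
$d{\left(L \right)} = -7 - \frac{5 L}{4}$ ($d{\left(L \right)} = -7 + \frac{L \left(-5\right)}{4} = -7 + \frac{\left(-5\right) L}{4} = -7 - \frac{5 L}{4}$)
$N{\left(h \right)} = \left(2 + 2 h\right) \left(3 + h\right)$ ($N{\left(h \right)} = \left(h + 3\right) \left(2 + \left(h + h\right)\right) = \left(3 + h\right) \left(2 + 2 h\right) = \left(2 + 2 h\right) \left(3 + h\right)$)
$\left(N{\left(d{\left(w{\left(3,2 \right)} \right)} \right)} + U\right)^{2} = \left(\left(6 + 2 \left(-7 - \frac{5}{2}\right)^{2} + 8 \left(-7 - \frac{5}{2}\right)\right) + \frac{5}{3}\right)^{2} = \left(\left(6 + 2 \left(- \frac{19}{2}\right)^{2} + 8 \left(- \frac{19}{2}\right)\right) + \frac{5}{3}\right)^{2} = \left(\left(6 + 2 \cdot \frac{361}{4} - 76\right) + \frac{5}{3}\right)^{2} = \left(\left(6 + \frac{361}{2} - 76\right) + \frac{5}{3}\right)^{2} = \left(\frac{221}{2} + \frac{5}{3}\right)^{2} = \left(\frac{673}{6}\right)^{2} = \frac{452929}{36}$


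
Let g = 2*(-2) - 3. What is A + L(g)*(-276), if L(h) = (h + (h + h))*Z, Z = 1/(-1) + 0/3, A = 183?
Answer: -5613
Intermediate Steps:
Z = -1 (Z = 1*(-1) + 0*(1/3) = -1 + 0 = -1)
g = -7 (g = -4 - 3 = -7)
L(h) = -3*h (L(h) = (h + (h + h))*(-1) = (h + 2*h)*(-1) = (3*h)*(-1) = -3*h)
A + L(g)*(-276) = 183 - 3*(-7)*(-276) = 183 + 21*(-276) = 183 - 5796 = -5613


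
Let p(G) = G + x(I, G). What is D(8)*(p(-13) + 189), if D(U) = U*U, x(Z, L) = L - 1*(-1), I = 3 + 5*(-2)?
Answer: 10496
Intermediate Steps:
I = -7 (I = 3 - 10 = -7)
x(Z, L) = 1 + L (x(Z, L) = L + 1 = 1 + L)
D(U) = U**2
p(G) = 1 + 2*G (p(G) = G + (1 + G) = 1 + 2*G)
D(8)*(p(-13) + 189) = 8**2*((1 + 2*(-13)) + 189) = 64*((1 - 26) + 189) = 64*(-25 + 189) = 64*164 = 10496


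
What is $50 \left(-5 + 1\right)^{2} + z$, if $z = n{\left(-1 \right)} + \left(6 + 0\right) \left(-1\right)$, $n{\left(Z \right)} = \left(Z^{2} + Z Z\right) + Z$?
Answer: $795$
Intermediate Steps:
$n{\left(Z \right)} = Z + 2 Z^{2}$ ($n{\left(Z \right)} = \left(Z^{2} + Z^{2}\right) + Z = 2 Z^{2} + Z = Z + 2 Z^{2}$)
$z = -5$ ($z = - (1 + 2 \left(-1\right)) + \left(6 + 0\right) \left(-1\right) = - (1 - 2) + 6 \left(-1\right) = \left(-1\right) \left(-1\right) - 6 = 1 - 6 = -5$)
$50 \left(-5 + 1\right)^{2} + z = 50 \left(-5 + 1\right)^{2} - 5 = 50 \left(-4\right)^{2} - 5 = 50 \cdot 16 - 5 = 800 - 5 = 795$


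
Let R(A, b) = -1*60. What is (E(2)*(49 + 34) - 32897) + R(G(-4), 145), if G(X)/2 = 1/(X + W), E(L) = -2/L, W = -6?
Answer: -33040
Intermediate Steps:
G(X) = 2/(-6 + X) (G(X) = 2/(X - 6) = 2/(-6 + X))
R(A, b) = -60
(E(2)*(49 + 34) - 32897) + R(G(-4), 145) = ((-2/2)*(49 + 34) - 32897) - 60 = (-2*½*83 - 32897) - 60 = (-1*83 - 32897) - 60 = (-83 - 32897) - 60 = -32980 - 60 = -33040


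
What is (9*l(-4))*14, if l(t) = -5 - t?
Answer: -126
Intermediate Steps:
(9*l(-4))*14 = (9*(-5 - 1*(-4)))*14 = (9*(-5 + 4))*14 = (9*(-1))*14 = -9*14 = -126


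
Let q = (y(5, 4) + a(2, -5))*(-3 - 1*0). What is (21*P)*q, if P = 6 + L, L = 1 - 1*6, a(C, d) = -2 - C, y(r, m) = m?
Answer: 0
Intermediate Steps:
L = -5 (L = 1 - 6 = -5)
P = 1 (P = 6 - 5 = 1)
q = 0 (q = (4 + (-2 - 1*2))*(-3 - 1*0) = (4 + (-2 - 2))*(-3 + 0) = (4 - 4)*(-3) = 0*(-3) = 0)
(21*P)*q = (21*1)*0 = 21*0 = 0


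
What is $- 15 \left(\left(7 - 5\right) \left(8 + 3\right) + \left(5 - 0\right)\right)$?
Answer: $-405$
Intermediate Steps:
$- 15 \left(\left(7 - 5\right) \left(8 + 3\right) + \left(5 - 0\right)\right) = - 15 \left(2 \cdot 11 + \left(5 + 0\right)\right) = - 15 \left(22 + 5\right) = \left(-15\right) 27 = -405$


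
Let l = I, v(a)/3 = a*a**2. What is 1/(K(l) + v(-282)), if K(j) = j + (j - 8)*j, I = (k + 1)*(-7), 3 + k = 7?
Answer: -1/67275834 ≈ -1.4864e-8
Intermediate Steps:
k = 4 (k = -3 + 7 = 4)
v(a) = 3*a**3 (v(a) = 3*(a*a**2) = 3*a**3)
I = -35 (I = (4 + 1)*(-7) = 5*(-7) = -35)
l = -35
K(j) = j + j*(-8 + j) (K(j) = j + (-8 + j)*j = j + j*(-8 + j))
1/(K(l) + v(-282)) = 1/(-35*(-7 - 35) + 3*(-282)**3) = 1/(-35*(-42) + 3*(-22425768)) = 1/(1470 - 67277304) = 1/(-67275834) = -1/67275834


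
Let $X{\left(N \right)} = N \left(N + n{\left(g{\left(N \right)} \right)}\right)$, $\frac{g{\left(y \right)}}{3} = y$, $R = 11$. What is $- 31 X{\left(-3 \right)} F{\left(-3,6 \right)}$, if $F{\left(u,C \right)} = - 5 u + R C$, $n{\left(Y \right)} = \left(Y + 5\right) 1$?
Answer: $-52731$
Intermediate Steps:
$g{\left(y \right)} = 3 y$
$n{\left(Y \right)} = 5 + Y$ ($n{\left(Y \right)} = \left(5 + Y\right) 1 = 5 + Y$)
$X{\left(N \right)} = N \left(5 + 4 N\right)$ ($X{\left(N \right)} = N \left(N + \left(5 + 3 N\right)\right) = N \left(5 + 4 N\right)$)
$F{\left(u,C \right)} = - 5 u + 11 C$
$- 31 X{\left(-3 \right)} F{\left(-3,6 \right)} = - 31 \left(- 3 \left(5 + 4 \left(-3\right)\right)\right) \left(\left(-5\right) \left(-3\right) + 11 \cdot 6\right) = - 31 \left(- 3 \left(5 - 12\right)\right) \left(15 + 66\right) = - 31 \left(\left(-3\right) \left(-7\right)\right) 81 = \left(-31\right) 21 \cdot 81 = \left(-651\right) 81 = -52731$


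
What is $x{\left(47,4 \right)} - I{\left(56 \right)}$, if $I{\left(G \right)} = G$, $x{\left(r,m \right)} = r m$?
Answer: $132$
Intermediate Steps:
$x{\left(r,m \right)} = m r$
$x{\left(47,4 \right)} - I{\left(56 \right)} = 4 \cdot 47 - 56 = 188 - 56 = 132$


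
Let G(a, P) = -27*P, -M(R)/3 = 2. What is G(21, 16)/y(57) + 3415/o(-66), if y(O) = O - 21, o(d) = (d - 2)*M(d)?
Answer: -1481/408 ≈ -3.6299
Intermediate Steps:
M(R) = -6 (M(R) = -3*2 = -6)
o(d) = 12 - 6*d (o(d) = (d - 2)*(-6) = (-2 + d)*(-6) = 12 - 6*d)
y(O) = -21 + O
G(21, 16)/y(57) + 3415/o(-66) = (-27*16)/(-21 + 57) + 3415/(12 - 6*(-66)) = -432/36 + 3415/(12 + 396) = -432*1/36 + 3415/408 = -12 + 3415*(1/408) = -12 + 3415/408 = -1481/408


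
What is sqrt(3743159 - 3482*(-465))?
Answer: sqrt(5362289) ≈ 2315.7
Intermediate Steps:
sqrt(3743159 - 3482*(-465)) = sqrt(3743159 + 1619130) = sqrt(5362289)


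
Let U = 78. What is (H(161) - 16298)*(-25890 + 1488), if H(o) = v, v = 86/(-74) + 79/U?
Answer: 191297278753/481 ≈ 3.9771e+8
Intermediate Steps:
v = -431/2886 (v = 86/(-74) + 79/78 = 86*(-1/74) + 79*(1/78) = -43/37 + 79/78 = -431/2886 ≈ -0.14934)
H(o) = -431/2886
(H(161) - 16298)*(-25890 + 1488) = (-431/2886 - 16298)*(-25890 + 1488) = -47036459/2886*(-24402) = 191297278753/481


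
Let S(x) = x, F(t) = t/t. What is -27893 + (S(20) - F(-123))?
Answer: -27874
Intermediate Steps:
F(t) = 1
-27893 + (S(20) - F(-123)) = -27893 + (20 - 1*1) = -27893 + (20 - 1) = -27893 + 19 = -27874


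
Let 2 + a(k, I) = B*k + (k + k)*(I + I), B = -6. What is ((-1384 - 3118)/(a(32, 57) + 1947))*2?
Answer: -9004/9049 ≈ -0.99503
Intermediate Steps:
a(k, I) = -2 - 6*k + 4*I*k (a(k, I) = -2 + (-6*k + (k + k)*(I + I)) = -2 + (-6*k + (2*k)*(2*I)) = -2 + (-6*k + 4*I*k) = -2 - 6*k + 4*I*k)
((-1384 - 3118)/(a(32, 57) + 1947))*2 = ((-1384 - 3118)/((-2 - 6*32 + 4*57*32) + 1947))*2 = -4502/((-2 - 192 + 7296) + 1947)*2 = -4502/(7102 + 1947)*2 = -4502/9049*2 = -9004/9049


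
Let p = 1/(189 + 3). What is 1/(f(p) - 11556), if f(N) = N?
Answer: -192/2218751 ≈ -8.6535e-5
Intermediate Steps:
p = 1/192 ≈ 0.0052083
1/(f(p) - 11556) = 1/(1/192 - 11556) = 1/(-2218751/192) = -192/2218751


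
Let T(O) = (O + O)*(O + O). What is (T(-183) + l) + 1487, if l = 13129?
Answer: 148572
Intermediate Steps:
T(O) = 4*O² (T(O) = (2*O)*(2*O) = 4*O²)
(T(-183) + l) + 1487 = (4*(-183)² + 13129) + 1487 = (4*33489 + 13129) + 1487 = (133956 + 13129) + 1487 = 147085 + 1487 = 148572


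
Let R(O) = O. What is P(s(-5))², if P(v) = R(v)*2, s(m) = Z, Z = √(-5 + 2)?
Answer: -12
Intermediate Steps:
Z = I*√3 (Z = √(-3) = I*√3 ≈ 1.732*I)
s(m) = I*√3
P(v) = 2*v (P(v) = v*2 = 2*v)
P(s(-5))² = (2*(I*√3))² = (2*I*√3)² = -12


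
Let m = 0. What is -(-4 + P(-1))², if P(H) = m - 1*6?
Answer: -100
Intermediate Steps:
P(H) = -6 (P(H) = 0 - 1*6 = 0 - 6 = -6)
-(-4 + P(-1))² = -(-4 - 6)² = -1*(-10)² = -1*100 = -100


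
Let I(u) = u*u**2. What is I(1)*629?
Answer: 629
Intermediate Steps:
I(u) = u**3
I(1)*629 = 1**3*629 = 1*629 = 629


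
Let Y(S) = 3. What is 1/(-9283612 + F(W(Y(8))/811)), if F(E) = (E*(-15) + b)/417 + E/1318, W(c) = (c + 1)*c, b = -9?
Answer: -74288411/689664785462585 ≈ -1.0772e-7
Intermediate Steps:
W(c) = c*(1 + c) (W(c) = (1 + c)*c = c*(1 + c))
F(E) = -3/139 - 6451*E/183202 (F(E) = (E*(-15) - 9)/417 + E/1318 = (-15*E - 9)*(1/417) + E*(1/1318) = (-9 - 15*E)*(1/417) + E/1318 = (-3/139 - 5*E/139) + E/1318 = -3/139 - 6451*E/183202)
1/(-9283612 + F(W(Y(8))/811)) = 1/(-9283612 + (-3/139 - 6451*3*(1 + 3)/(183202*811))) = 1/(-9283612 + (-3/139 - 6451*3*4/(183202*811))) = 1/(-9283612 + (-3/139 - 38706/(91601*811))) = 1/(-9283612 + (-3/139 - 6451/183202*12/811)) = 1/(-9283612 + (-3/139 - 38706/74288411)) = 1/(-9283612 - 1642053/74288411) = 1/(-689664785462585/74288411) = -74288411/689664785462585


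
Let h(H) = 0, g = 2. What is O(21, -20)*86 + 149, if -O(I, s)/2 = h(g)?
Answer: 149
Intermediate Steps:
O(I, s) = 0 (O(I, s) = -2*0 = 0)
O(21, -20)*86 + 149 = 0*86 + 149 = 0 + 149 = 149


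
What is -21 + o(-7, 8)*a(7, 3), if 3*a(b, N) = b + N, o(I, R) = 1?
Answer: -53/3 ≈ -17.667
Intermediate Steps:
a(b, N) = N/3 + b/3 (a(b, N) = (b + N)/3 = (N + b)/3 = N/3 + b/3)
-21 + o(-7, 8)*a(7, 3) = -21 + 1*((⅓)*3 + (⅓)*7) = -21 + 1*(1 + 7/3) = -21 + 1*(10/3) = -21 + 10/3 = -53/3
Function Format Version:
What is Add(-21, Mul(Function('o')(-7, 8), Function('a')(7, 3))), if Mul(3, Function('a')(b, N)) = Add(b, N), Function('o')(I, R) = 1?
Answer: Rational(-53, 3) ≈ -17.667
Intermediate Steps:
Function('a')(b, N) = Add(Mul(Rational(1, 3), N), Mul(Rational(1, 3), b)) (Function('a')(b, N) = Mul(Rational(1, 3), Add(b, N)) = Mul(Rational(1, 3), Add(N, b)) = Add(Mul(Rational(1, 3), N), Mul(Rational(1, 3), b)))
Add(-21, Mul(Function('o')(-7, 8), Function('a')(7, 3))) = Add(-21, Mul(1, Add(Mul(Rational(1, 3), 3), Mul(Rational(1, 3), 7)))) = Add(-21, Mul(1, Add(1, Rational(7, 3)))) = Add(-21, Mul(1, Rational(10, 3))) = Add(-21, Rational(10, 3)) = Rational(-53, 3)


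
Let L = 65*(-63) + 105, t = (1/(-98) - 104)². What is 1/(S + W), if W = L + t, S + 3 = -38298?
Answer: -9604/302265515 ≈ -3.1773e-5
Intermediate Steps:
S = -38301 (S = -3 - 38298 = -38301)
t = 103897249/9604 (t = (-1/98 - 104)² = (-10193/98)² = 103897249/9604 ≈ 10818.)
L = -3990 (L = -4095 + 105 = -3990)
W = 65577289/9604 (W = -3990 + 103897249/9604 = 65577289/9604 ≈ 6828.1)
1/(S + W) = 1/(-38301 + 65577289/9604) = 1/(-302265515/9604) = -9604/302265515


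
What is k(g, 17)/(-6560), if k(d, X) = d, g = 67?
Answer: -67/6560 ≈ -0.010213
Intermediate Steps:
k(g, 17)/(-6560) = 67/(-6560) = 67*(-1/6560) = -67/6560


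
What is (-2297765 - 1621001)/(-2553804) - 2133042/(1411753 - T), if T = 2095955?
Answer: 2032149681625/436829451102 ≈ 4.6520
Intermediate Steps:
(-2297765 - 1621001)/(-2553804) - 2133042/(1411753 - T) = (-2297765 - 1621001)/(-2553804) - 2133042/(1411753 - 1*2095955) = -3918766*(-1/2553804) - 2133042/(1411753 - 2095955) = 1959383/1276902 - 2133042/(-684202) = 1959383/1276902 - 2133042*(-1/684202) = 1959383/1276902 + 1066521/342101 = 2032149681625/436829451102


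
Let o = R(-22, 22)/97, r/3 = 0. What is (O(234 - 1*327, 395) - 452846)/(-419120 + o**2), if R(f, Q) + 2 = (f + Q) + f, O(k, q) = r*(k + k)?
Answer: 2130414007/1971749752 ≈ 1.0805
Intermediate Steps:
r = 0 (r = 3*0 = 0)
O(k, q) = 0 (O(k, q) = 0*(k + k) = 0*(2*k) = 0)
R(f, Q) = -2 + Q + 2*f (R(f, Q) = -2 + ((f + Q) + f) = -2 + ((Q + f) + f) = -2 + (Q + 2*f) = -2 + Q + 2*f)
o = -24/97 (o = (-2 + 22 + 2*(-22))/97 = (-2 + 22 - 44)*(1/97) = -24*1/97 = -24/97 ≈ -0.24742)
(O(234 - 1*327, 395) - 452846)/(-419120 + o**2) = (0 - 452846)/(-419120 + (-24/97)**2) = -452846/(-419120 + 576/9409) = -452846/(-3943499504/9409) = -452846*(-9409/3943499504) = 2130414007/1971749752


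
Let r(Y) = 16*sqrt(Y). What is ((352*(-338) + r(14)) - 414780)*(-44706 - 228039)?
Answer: 145579280220 - 4363920*sqrt(14) ≈ 1.4556e+11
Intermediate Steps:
((352*(-338) + r(14)) - 414780)*(-44706 - 228039) = ((352*(-338) + 16*sqrt(14)) - 414780)*(-44706 - 228039) = ((-118976 + 16*sqrt(14)) - 414780)*(-272745) = (-533756 + 16*sqrt(14))*(-272745) = 145579280220 - 4363920*sqrt(14)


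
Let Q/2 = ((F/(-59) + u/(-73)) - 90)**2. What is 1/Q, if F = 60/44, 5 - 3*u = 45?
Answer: 20201221161/326100595766450 ≈ 6.1948e-5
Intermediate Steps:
u = -40/3 (u = 5/3 - 1/3*45 = 5/3 - 15 = -40/3 ≈ -13.333)
F = 15/11 (F = 60*(1/44) = 15/11 ≈ 1.3636)
Q = 326100595766450/20201221161 (Q = 2*(((15/11)/(-59) - 40/3/(-73)) - 90)**2 = 2*(((15/11)*(-1/59) - 40/3*(-1/73)) - 90)**2 = 2*((-15/649 + 40/219) - 90)**2 = 2*(22675/142131 - 90)**2 = 2*(-12769115/142131)**2 = 2*(163050297883225/20201221161) = 326100595766450/20201221161 ≈ 16143.)
1/Q = 1/(326100595766450/20201221161) = 20201221161/326100595766450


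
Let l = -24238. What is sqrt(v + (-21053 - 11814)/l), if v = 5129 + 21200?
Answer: sqrt(15468574506222)/24238 ≈ 162.27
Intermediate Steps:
v = 26329
sqrt(v + (-21053 - 11814)/l) = sqrt(26329 + (-21053 - 11814)/(-24238)) = sqrt(26329 - 32867*(-1/24238)) = sqrt(26329 + 32867/24238) = sqrt(638195169/24238) = sqrt(15468574506222)/24238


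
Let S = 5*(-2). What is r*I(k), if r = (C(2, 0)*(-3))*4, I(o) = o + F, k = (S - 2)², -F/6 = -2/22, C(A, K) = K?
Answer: 0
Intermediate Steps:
S = -10
F = 6/11 (F = -(-12)/22 = -6*(-1/11) = 6/11 ≈ 0.54545)
k = 144 (k = (-10 - 2)² = (-12)² = 144)
I(o) = 6/11 + o (I(o) = o + 6/11 = 6/11 + o)
r = 0 (r = (0*(-3))*4 = 0*4 = 0)
r*I(k) = 0*(6/11 + 144) = 0*(1590/11) = 0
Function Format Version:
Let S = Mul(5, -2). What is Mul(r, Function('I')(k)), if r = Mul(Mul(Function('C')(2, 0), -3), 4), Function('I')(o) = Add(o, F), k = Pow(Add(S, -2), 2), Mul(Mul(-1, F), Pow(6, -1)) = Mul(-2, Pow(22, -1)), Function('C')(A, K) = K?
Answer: 0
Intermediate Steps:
S = -10
F = Rational(6, 11) (F = Mul(-6, Mul(-2, Pow(22, -1))) = Mul(-6, Mul(-2, Rational(1, 22))) = Mul(-6, Rational(-1, 11)) = Rational(6, 11) ≈ 0.54545)
k = 144 (k = Pow(Add(-10, -2), 2) = Pow(-12, 2) = 144)
Function('I')(o) = Add(Rational(6, 11), o) (Function('I')(o) = Add(o, Rational(6, 11)) = Add(Rational(6, 11), o))
r = 0 (r = Mul(Mul(0, -3), 4) = Mul(0, 4) = 0)
Mul(r, Function('I')(k)) = Mul(0, Add(Rational(6, 11), 144)) = Mul(0, Rational(1590, 11)) = 0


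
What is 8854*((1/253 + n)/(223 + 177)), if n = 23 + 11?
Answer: 38085481/50600 ≈ 752.68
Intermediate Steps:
n = 34
8854*((1/253 + n)/(223 + 177)) = 8854*((1/253 + 34)/(223 + 177)) = 8854*((1/253 + 34)/400) = 8854*((8603/253)*(1/400)) = 8854*(8603/101200) = 38085481/50600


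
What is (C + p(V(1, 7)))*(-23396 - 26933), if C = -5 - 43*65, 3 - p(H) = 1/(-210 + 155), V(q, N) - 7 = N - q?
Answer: 7742311386/55 ≈ 1.4077e+8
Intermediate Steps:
V(q, N) = 7 + N - q (V(q, N) = 7 + (N - q) = 7 + N - q)
p(H) = 166/55 (p(H) = 3 - 1/(-210 + 155) = 3 - 1/(-55) = 3 - 1*(-1/55) = 3 + 1/55 = 166/55)
C = -2800 (C = -5 - 2795 = -2800)
(C + p(V(1, 7)))*(-23396 - 26933) = (-2800 + 166/55)*(-23396 - 26933) = -153834/55*(-50329) = 7742311386/55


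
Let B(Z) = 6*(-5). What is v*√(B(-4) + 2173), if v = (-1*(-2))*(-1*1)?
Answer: -2*√2143 ≈ -92.585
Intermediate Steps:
B(Z) = -30
v = -2 (v = 2*(-1) = -2)
v*√(B(-4) + 2173) = -2*√(-30 + 2173) = -2*√2143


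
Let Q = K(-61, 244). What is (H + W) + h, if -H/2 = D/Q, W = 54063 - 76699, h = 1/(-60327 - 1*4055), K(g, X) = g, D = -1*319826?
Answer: -130080483197/3927302 ≈ -33122.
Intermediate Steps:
D = -319826
Q = -61
h = -1/64382 (h = 1/(-60327 - 4055) = 1/(-64382) = -1/64382 ≈ -1.5532e-5)
W = -22636
H = -639652/61 (H = -(-639652)/(-61) = -(-639652)*(-1)/61 = -2*319826/61 = -639652/61 ≈ -10486.)
(H + W) + h = (-639652/61 - 22636) - 1/64382 = -2020448/61 - 1/64382 = -130080483197/3927302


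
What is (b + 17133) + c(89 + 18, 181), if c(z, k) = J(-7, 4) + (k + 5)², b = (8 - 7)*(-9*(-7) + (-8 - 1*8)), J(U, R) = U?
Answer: 51769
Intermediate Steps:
b = 47 (b = 1*(63 + (-8 - 8)) = 1*(63 - 16) = 1*47 = 47)
c(z, k) = -7 + (5 + k)² (c(z, k) = -7 + (k + 5)² = -7 + (5 + k)²)
(b + 17133) + c(89 + 18, 181) = (47 + 17133) + (-7 + (5 + 181)²) = 17180 + (-7 + 186²) = 17180 + (-7 + 34596) = 17180 + 34589 = 51769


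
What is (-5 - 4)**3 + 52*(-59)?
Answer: -3797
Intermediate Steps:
(-5 - 4)**3 + 52*(-59) = (-9)**3 - 3068 = -729 - 3068 = -3797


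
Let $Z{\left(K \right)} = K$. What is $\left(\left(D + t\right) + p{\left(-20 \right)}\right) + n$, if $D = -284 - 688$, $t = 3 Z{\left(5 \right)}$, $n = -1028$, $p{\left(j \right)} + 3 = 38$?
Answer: $-1950$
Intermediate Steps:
$p{\left(j \right)} = 35$ ($p{\left(j \right)} = -3 + 38 = 35$)
$t = 15$ ($t = 3 \cdot 5 = 15$)
$D = -972$ ($D = -284 - 688 = -972$)
$\left(\left(D + t\right) + p{\left(-20 \right)}\right) + n = \left(\left(-972 + 15\right) + 35\right) - 1028 = \left(-957 + 35\right) - 1028 = -922 - 1028 = -1950$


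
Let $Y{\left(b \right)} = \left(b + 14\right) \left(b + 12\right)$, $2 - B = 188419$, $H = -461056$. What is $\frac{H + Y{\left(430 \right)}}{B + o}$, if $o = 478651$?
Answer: $- \frac{132404}{145117} \approx -0.91239$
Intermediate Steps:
$B = -188417$ ($B = 2 - 188419 = -188417$)
$Y{\left(b \right)} = \left(12 + b\right) \left(14 + b\right)$ ($Y{\left(b \right)} = \left(14 + b\right) \left(12 + b\right) = \left(12 + b\right) \left(14 + b\right)$)
$\frac{H + Y{\left(430 \right)}}{B + o} = \frac{-461056 + \left(168 + 430^{2} + 26 \cdot 430\right)}{-188417 + 478651} = \frac{-461056 + \left(168 + 184900 + 11180\right)}{290234} = \left(-461056 + 196248\right) \frac{1}{290234} = \left(-264808\right) \frac{1}{290234} = - \frac{132404}{145117}$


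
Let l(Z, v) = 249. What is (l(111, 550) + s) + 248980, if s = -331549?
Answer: -82320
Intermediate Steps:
(l(111, 550) + s) + 248980 = (249 - 331549) + 248980 = -331300 + 248980 = -82320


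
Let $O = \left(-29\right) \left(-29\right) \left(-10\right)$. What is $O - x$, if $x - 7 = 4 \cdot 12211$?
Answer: $-57261$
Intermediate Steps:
$O = -8410$ ($O = 841 \left(-10\right) = -8410$)
$x = 48851$ ($x = 7 + 4 \cdot 12211 = 7 + 48844 = 48851$)
$O - x = -8410 - 48851 = -57261$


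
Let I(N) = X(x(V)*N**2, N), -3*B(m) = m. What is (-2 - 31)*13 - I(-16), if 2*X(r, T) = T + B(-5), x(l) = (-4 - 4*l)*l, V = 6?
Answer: -2531/6 ≈ -421.83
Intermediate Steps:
B(m) = -m/3
x(l) = l*(-4 - 4*l)
X(r, T) = 5/6 + T/2 (X(r, T) = (T - 1/3*(-5))/2 = (T + 5/3)/2 = (5/3 + T)/2 = 5/6 + T/2)
I(N) = 5/6 + N/2
(-2 - 31)*13 - I(-16) = (-2 - 31)*13 - (5/6 + (1/2)*(-16)) = -33*13 - (5/6 - 8) = -429 - 1*(-43/6) = -429 + 43/6 = -2531/6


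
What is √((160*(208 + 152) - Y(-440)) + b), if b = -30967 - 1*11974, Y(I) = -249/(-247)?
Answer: 2*√223567357/247 ≈ 121.07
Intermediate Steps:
Y(I) = 249/247 (Y(I) = -249*(-1/247) = 249/247)
b = -42941 (b = -30967 - 11974 = -42941)
√((160*(208 + 152) - Y(-440)) + b) = √((160*(208 + 152) - 1*249/247) - 42941) = √((160*360 - 249/247) - 42941) = √((57600 - 249/247) - 42941) = √(14226951/247 - 42941) = √(3620524/247) = 2*√223567357/247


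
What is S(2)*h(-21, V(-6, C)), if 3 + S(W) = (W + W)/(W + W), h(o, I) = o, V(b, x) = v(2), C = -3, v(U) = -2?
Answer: 42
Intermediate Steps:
V(b, x) = -2
S(W) = -2 (S(W) = -3 + (W + W)/(W + W) = -3 + (2*W)/((2*W)) = -3 + (2*W)*(1/(2*W)) = -3 + 1 = -2)
S(2)*h(-21, V(-6, C)) = -2*(-21) = 42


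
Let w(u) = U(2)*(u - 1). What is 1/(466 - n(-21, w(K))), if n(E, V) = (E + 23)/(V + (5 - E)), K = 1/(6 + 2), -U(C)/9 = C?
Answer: 167/77814 ≈ 0.0021461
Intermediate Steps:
U(C) = -9*C
K = ⅛ (K = 1/8 = ⅛ ≈ 0.12500)
w(u) = 18 - 18*u (w(u) = (-9*2)*(u - 1) = -18*(-1 + u) = 18 - 18*u)
n(E, V) = (23 + E)/(5 + V - E)
1/(466 - n(-21, w(K))) = 1/(466 - (23 - 21)/(5 + (18 - 18*⅛) - 1*(-21))) = 1/(466 - 2/(5 + (18 - 9/4) + 21)) = 1/(466 - 2/(5 + 63/4 + 21)) = 1/(466 - 2/167/4) = 1/(466 - 4*2/167) = 1/(466 - 1*8/167) = 1/(466 - 8/167) = 1/(77814/167) = 167/77814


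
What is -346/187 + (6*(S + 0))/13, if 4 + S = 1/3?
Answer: -8612/2431 ≈ -3.5426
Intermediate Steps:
S = -11/3 (S = -4 + 1/3 = -4 + ⅓ = -11/3 ≈ -3.6667)
-346/187 + (6*(S + 0))/13 = -346/187 + (6*(-11/3 + 0))/13 = -346*1/187 + (6*(-11/3))*(1/13) = -346/187 - 22*1/13 = -346/187 - 22/13 = -8612/2431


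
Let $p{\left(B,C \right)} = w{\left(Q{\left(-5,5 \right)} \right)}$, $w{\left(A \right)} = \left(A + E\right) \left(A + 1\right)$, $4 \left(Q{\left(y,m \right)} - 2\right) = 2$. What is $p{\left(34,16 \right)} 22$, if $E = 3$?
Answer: $\frac{847}{2} \approx 423.5$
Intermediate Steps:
$Q{\left(y,m \right)} = \frac{5}{2}$ ($Q{\left(y,m \right)} = 2 + \frac{1}{4} \cdot 2 = 2 + \frac{1}{2} = \frac{5}{2}$)
$w{\left(A \right)} = \left(1 + A\right) \left(3 + A\right)$ ($w{\left(A \right)} = \left(A + 3\right) \left(A + 1\right) = \left(3 + A\right) \left(1 + A\right) = \left(1 + A\right) \left(3 + A\right)$)
$p{\left(B,C \right)} = \frac{77}{4}$ ($p{\left(B,C \right)} = 3 + \left(\frac{5}{2}\right)^{2} + 4 \cdot \frac{5}{2} = 3 + \frac{25}{4} + 10 = \frac{77}{4}$)
$p{\left(34,16 \right)} 22 = \frac{77}{4} \cdot 22 = \frac{847}{2}$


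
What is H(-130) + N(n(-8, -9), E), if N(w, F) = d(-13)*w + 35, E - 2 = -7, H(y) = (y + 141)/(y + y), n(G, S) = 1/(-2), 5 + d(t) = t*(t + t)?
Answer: -34201/260 ≈ -131.54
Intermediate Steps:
d(t) = -5 + 2*t² (d(t) = -5 + t*(t + t) = -5 + t*(2*t) = -5 + 2*t²)
n(G, S) = -½
H(y) = (141 + y)/(2*y) (H(y) = (141 + y)/((2*y)) = (141 + y)*(1/(2*y)) = (141 + y)/(2*y))
E = -5 (E = 2 - 7 = -5)
N(w, F) = 35 + 333*w (N(w, F) = (-5 + 2*(-13)²)*w + 35 = (-5 + 2*169)*w + 35 = (-5 + 338)*w + 35 = 333*w + 35 = 35 + 333*w)
H(-130) + N(n(-8, -9), E) = (½)*(141 - 130)/(-130) + (35 + 333*(-½)) = (½)*(-1/130)*11 + (35 - 333/2) = -11/260 - 263/2 = -34201/260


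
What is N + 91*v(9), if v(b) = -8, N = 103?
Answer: -625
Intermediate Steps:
N + 91*v(9) = 103 + 91*(-8) = 103 - 728 = -625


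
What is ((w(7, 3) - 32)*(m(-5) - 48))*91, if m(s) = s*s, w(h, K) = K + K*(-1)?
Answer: 66976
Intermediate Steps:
w(h, K) = 0 (w(h, K) = K - K = 0)
m(s) = s**2
((w(7, 3) - 32)*(m(-5) - 48))*91 = ((0 - 32)*((-5)**2 - 48))*91 = -32*(25 - 48)*91 = -32*(-23)*91 = 736*91 = 66976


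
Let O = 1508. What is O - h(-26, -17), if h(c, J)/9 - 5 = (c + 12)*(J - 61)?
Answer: -8365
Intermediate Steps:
h(c, J) = 45 + 9*(-61 + J)*(12 + c) (h(c, J) = 45 + 9*((c + 12)*(J - 61)) = 45 + 9*((12 + c)*(-61 + J)) = 45 + 9*((-61 + J)*(12 + c)) = 45 + 9*(-61 + J)*(12 + c))
O - h(-26, -17) = 1508 - (-6543 - 549*(-26) + 108*(-17) + 9*(-17)*(-26)) = 1508 - (-6543 + 14274 - 1836 + 3978) = 1508 - 1*9873 = 1508 - 9873 = -8365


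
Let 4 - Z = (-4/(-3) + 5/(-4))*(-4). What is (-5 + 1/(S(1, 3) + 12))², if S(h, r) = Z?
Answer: 58564/2401 ≈ 24.392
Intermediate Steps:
Z = 13/3 (Z = 4 - (-4/(-3) + 5/(-4))*(-4) = 4 - (-4*(-⅓) + 5*(-¼))*(-4) = 4 - (4/3 - 5/4)*(-4) = 4 - (-4)/12 = 4 - 1*(-⅓) = 4 + ⅓ = 13/3 ≈ 4.3333)
S(h, r) = 13/3
(-5 + 1/(S(1, 3) + 12))² = (-5 + 1/(13/3 + 12))² = (-5 + 1/(49/3))² = (-5 + 3/49)² = (-242/49)² = 58564/2401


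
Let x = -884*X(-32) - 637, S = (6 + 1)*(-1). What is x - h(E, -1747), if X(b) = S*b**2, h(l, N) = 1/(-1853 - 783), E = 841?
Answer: 16701366501/2636 ≈ 6.3359e+6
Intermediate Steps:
S = -7 (S = 7*(-1) = -7)
h(l, N) = -1/2636 (h(l, N) = 1/(-2636) = -1/2636)
X(b) = -7*b**2
x = 6335875 (x = -(-6188)*(-32)**2 - 637 = -(-6188)*1024 - 637 = -884*(-7168) - 637 = 6336512 - 637 = 6335875)
x - h(E, -1747) = 6335875 - 1*(-1/2636) = 6335875 + 1/2636 = 16701366501/2636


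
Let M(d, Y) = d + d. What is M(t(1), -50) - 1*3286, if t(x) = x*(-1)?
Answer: -3288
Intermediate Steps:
t(x) = -x
M(d, Y) = 2*d
M(t(1), -50) - 1*3286 = 2*(-1*1) - 1*3286 = 2*(-1) - 3286 = -2 - 3286 = -3288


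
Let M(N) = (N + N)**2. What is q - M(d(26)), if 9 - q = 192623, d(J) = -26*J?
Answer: -2020518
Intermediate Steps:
M(N) = 4*N**2 (M(N) = (2*N)**2 = 4*N**2)
q = -192614 (q = 9 - 1*192623 = 9 - 192623 = -192614)
q - M(d(26)) = -192614 - 4*(-26*26)**2 = -192614 - 4*(-676)**2 = -192614 - 4*456976 = -192614 - 1*1827904 = -192614 - 1827904 = -2020518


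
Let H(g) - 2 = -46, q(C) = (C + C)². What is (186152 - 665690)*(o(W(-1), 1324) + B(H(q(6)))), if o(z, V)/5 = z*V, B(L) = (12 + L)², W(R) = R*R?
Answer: -3665588472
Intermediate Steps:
q(C) = 4*C² (q(C) = (2*C)² = 4*C²)
W(R) = R²
H(g) = -44 (H(g) = 2 - 46 = -44)
o(z, V) = 5*V*z (o(z, V) = 5*(z*V) = 5*(V*z) = 5*V*z)
(186152 - 665690)*(o(W(-1), 1324) + B(H(q(6)))) = (186152 - 665690)*(5*1324*(-1)² + (12 - 44)²) = -479538*(5*1324*1 + (-32)²) = -479538*(6620 + 1024) = -479538*7644 = -3665588472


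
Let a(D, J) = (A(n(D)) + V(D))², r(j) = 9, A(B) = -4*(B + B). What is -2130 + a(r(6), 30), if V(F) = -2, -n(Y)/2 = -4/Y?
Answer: -165806/81 ≈ -2047.0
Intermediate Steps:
n(Y) = 8/Y (n(Y) = -(-8)/Y = 8/Y)
A(B) = -8*B
a(D, J) = (-2 - 64/D)² (a(D, J) = (-64/D - 2)² = (-2 - 64/D)²)
-2130 + a(r(6), 30) = -2130 + 4*(32 + 9)²/9² = -2130 + 4*(1/81)*41² = -2130 + 4*(1/81)*1681 = -2130 + 6724/81 = -165806/81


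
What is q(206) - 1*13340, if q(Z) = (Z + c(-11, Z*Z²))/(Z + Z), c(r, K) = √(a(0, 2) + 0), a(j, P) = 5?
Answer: -26679/2 + √5/412 ≈ -13340.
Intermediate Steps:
c(r, K) = √5 (c(r, K) = √(5 + 0) = √5)
q(Z) = (Z + √5)/(2*Z) (q(Z) = (Z + √5)/(Z + Z) = (Z + √5)/((2*Z)) = (Z + √5)*(1/(2*Z)) = (Z + √5)/(2*Z))
q(206) - 1*13340 = (½)*(206 + √5)/206 - 1*13340 = (½)*(1/206)*(206 + √5) - 13340 = (½ + √5/412) - 13340 = -26679/2 + √5/412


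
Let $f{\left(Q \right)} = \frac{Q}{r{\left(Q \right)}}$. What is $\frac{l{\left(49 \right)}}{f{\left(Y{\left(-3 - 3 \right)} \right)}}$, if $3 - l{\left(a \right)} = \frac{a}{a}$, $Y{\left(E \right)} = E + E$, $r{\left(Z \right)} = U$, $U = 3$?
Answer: $- \frac{1}{2} \approx -0.5$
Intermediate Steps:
$r{\left(Z \right)} = 3$
$Y{\left(E \right)} = 2 E$
$l{\left(a \right)} = 2$ ($l{\left(a \right)} = 3 - \frac{a}{a} = 3 - 1 = 2$)
$f{\left(Q \right)} = \frac{Q}{3}$
$\frac{l{\left(49 \right)}}{f{\left(Y{\left(-3 - 3 \right)} \right)}} = \frac{2}{\frac{1}{3} \cdot 2 \left(-3 - 3\right)} = \frac{2}{\frac{1}{3} \cdot 2 \left(-6\right)} = \frac{2}{\frac{1}{3} \left(-12\right)} = \frac{2}{-4} = 2 \left(- \frac{1}{4}\right) = - \frac{1}{2}$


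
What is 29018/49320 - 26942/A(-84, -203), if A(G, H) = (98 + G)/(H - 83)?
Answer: 95007831523/172620 ≈ 5.5039e+5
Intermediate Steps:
A(G, H) = (98 + G)/(-83 + H)
29018/49320 - 26942/A(-84, -203) = 29018/49320 - 26942*(-83 - 203)/(98 - 84) = 29018*(1/49320) - 26942/(14/(-286)) = 14509/24660 - 26942/((-1/286*14)) = 14509/24660 - 26942/(-7/143) = 14509/24660 - 26942*(-143/7) = 14509/24660 + 3852706/7 = 95007831523/172620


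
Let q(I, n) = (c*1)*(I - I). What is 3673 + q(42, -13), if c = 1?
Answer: 3673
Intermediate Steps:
q(I, n) = 0 (q(I, n) = (1*1)*(I - I) = 1*0 = 0)
3673 + q(42, -13) = 3673 + 0 = 3673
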